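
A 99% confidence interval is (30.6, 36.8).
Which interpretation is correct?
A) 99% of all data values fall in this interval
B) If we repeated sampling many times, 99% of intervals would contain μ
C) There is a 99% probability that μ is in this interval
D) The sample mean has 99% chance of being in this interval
B

A) Wrong — a CI is about the parameter μ, not individual data values.
B) Correct — this is the frequentist long-run coverage interpretation.
C) Wrong — μ is fixed; the randomness lives in the interval, not in μ.
D) Wrong — x̄ is observed and sits in the interval by construction.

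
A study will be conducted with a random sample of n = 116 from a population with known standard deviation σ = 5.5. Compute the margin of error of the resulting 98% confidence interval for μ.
Margin of error = 1.19

Margin of error = z* · σ/√n
= 2.326 · 5.5/√116
= 2.326 · 5.5/10.7703
= 1.19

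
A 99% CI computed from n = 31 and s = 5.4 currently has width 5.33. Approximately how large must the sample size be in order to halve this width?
n ≈ 124

CI width ∝ 1/√n
To reduce width by factor 2, need √n to grow by 2 → need 2² = 4 times as many samples.

Current: n = 31, width = 5.33
New: n = 124, width ≈ 2.54

Width reduced by factor of 5.33/2.54 = 2.10.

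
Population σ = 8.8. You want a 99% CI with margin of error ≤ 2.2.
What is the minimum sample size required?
n ≥ 107

For margin E ≤ 2.2:
n ≥ (z* · σ / E)²
n ≥ (2.576 · 8.8 / 2.2)²
n ≥ 106.17

Minimum n = 107 (rounding up)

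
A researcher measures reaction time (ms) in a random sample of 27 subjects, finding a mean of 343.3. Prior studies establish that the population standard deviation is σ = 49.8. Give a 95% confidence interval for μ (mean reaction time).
(324.52, 362.08)

z-interval (σ known):
z* = 1.960 for 95% confidence

Margin of error = z* · σ/√n = 1.960 · 49.8/√27 = 18.78

CI: (343.3 - 18.78, 343.3 + 18.78) = (324.52, 362.08)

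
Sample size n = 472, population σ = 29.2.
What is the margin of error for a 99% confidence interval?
Margin of error = 3.46

Margin of error = z* · σ/√n
= 2.576 · 29.2/√472
= 2.576 · 29.2/21.7256
= 3.46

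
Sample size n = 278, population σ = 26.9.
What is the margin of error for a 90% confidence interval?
Margin of error = 2.65

Margin of error = z* · σ/√n
= 1.645 · 26.9/√278
= 1.645 · 26.9/16.6733
= 2.65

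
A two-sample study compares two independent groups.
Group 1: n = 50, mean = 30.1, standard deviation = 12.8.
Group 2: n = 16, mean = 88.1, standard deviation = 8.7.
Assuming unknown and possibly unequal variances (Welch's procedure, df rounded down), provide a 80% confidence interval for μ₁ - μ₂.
(-61.69, -54.31)

Difference: x̄₁ - x̄₂ = -58.00
SE = √(s₁²/n₁ + s₂²/n₂) = √(12.8²/50 + 8.7²/16) = 2.8297
df = 37.47 → 37 (Welch–Satterthwaite, rounded down)
t* = 1.305

CI: -58.00 ± 1.305 · 2.8297 = -58.00 ± 3.69 = (-61.69, -54.31)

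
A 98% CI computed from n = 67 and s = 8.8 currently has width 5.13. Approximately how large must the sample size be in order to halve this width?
n ≈ 268

CI width ∝ 1/√n
To reduce width by factor 2, need √n to grow by 2 → need 2² = 4 times as many samples.

Current: n = 67, width = 5.13
New: n = 268, width ≈ 2.52

Width reduced by factor of 5.13/2.52 = 2.04.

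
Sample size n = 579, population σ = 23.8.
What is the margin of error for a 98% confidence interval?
Margin of error = 2.30

Margin of error = z* · σ/√n
= 2.326 · 23.8/√579
= 2.326 · 23.8/24.0624
= 2.30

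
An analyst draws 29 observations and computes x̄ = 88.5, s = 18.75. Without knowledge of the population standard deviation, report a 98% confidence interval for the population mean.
(79.91, 97.09)

t-interval (σ unknown):
df = n - 1 = 28
t* = 2.467 for 98% confidence

Margin of error = t* · s/√n = 2.467 · 18.75/√29 = 8.59

CI: (79.91, 97.09)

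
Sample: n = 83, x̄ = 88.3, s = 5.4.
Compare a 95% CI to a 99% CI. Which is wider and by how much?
99% CI is wider by 0.77

df = 82
95% CI: t* = 1.989, (87.12, 89.48), width = 2 · t* · s/√n = 2.36
99% CI: t* = 2.637, (86.74, 89.86), width = 2 · t* · s/√n = 3.13

The 99% CI is wider by 3.13 - 2.36 = 0.77.
Higher confidence requires a wider interval.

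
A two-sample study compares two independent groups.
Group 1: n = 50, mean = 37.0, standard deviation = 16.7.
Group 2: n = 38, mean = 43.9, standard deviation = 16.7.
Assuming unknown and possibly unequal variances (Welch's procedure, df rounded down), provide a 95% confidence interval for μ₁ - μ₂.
(-14.05, 0.25)

Difference: x̄₁ - x̄₂ = -6.90
SE = √(s₁²/n₁ + s₂²/n₂) = √(16.7²/50 + 16.7²/38) = 3.5940
df = 79.80 → 79 (Welch–Satterthwaite, rounded down)
t* = 1.990

CI: -6.90 ± 1.990 · 3.5940 = -6.90 ± 7.15 = (-14.05, 0.25)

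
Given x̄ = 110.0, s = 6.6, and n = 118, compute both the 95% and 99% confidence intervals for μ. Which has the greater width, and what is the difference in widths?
99% CI is wider by 0.77

df = 117
95% CI: t* = 1.980, (108.80, 111.20), width = 2 · t* · s/√n = 2.41
99% CI: t* = 2.619, (108.41, 111.59), width = 2 · t* · s/√n = 3.18

The 99% CI is wider by 3.18 - 2.41 = 0.77.
Higher confidence requires a wider interval.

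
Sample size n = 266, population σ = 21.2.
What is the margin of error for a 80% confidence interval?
Margin of error = 1.67

Margin of error = z* · σ/√n
= 1.282 · 21.2/√266
= 1.282 · 21.2/16.3095
= 1.67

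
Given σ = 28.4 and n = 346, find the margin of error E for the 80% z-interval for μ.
Margin of error = 1.96

Margin of error = z* · σ/√n
= 1.282 · 28.4/√346
= 1.282 · 28.4/18.6011
= 1.96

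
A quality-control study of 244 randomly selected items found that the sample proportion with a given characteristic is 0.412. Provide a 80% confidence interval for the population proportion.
(0.372, 0.452)

Proportion CI:
SE = √(p̂(1-p̂)/n) = √(0.412 · 0.588 / 244) = 0.03151

z* = 1.282
Margin = z* · SE = 1.282 · 0.03151 = 0.0404

CI: 0.412 ± 0.0404 = (0.372, 0.452)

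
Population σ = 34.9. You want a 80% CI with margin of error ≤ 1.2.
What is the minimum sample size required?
n ≥ 1391

For margin E ≤ 1.2:
n ≥ (z* · σ / E)²
n ≥ (1.282 · 34.9 / 1.2)²
n ≥ 1390.16

Minimum n = 1391 (rounding up)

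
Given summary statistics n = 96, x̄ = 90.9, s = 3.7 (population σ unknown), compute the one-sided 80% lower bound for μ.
μ ≥ 90.58

Lower bound (one-sided):
t* = 0.845 (one-sided for 80%)
Lower bound = x̄ - t* · s/√n = 90.9 - 0.845 · 3.7/√96 = 90.58

We are 80% confident that μ ≥ 90.58.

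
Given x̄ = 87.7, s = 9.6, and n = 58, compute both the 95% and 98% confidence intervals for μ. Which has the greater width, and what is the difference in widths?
98% CI is wider by 0.99

df = 57
95% CI: t* = 2.002, (85.18, 90.22), width = 2 · t* · s/√n = 5.05
98% CI: t* = 2.394, (84.68, 90.72), width = 2 · t* · s/√n = 6.04

The 98% CI is wider by 6.04 - 5.05 = 0.99.
Higher confidence requires a wider interval.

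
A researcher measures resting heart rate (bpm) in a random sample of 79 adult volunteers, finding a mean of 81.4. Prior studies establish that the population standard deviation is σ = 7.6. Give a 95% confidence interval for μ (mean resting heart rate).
(79.72, 83.08)

z-interval (σ known):
z* = 1.960 for 95% confidence

Margin of error = z* · σ/√n = 1.960 · 7.6/√79 = 1.68

CI: (81.4 - 1.68, 81.4 + 1.68) = (79.72, 83.08)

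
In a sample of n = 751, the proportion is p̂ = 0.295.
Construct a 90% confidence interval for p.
(0.268, 0.322)

Proportion CI:
SE = √(p̂(1-p̂)/n) = √(0.295 · 0.705 / 751) = 0.01664

z* = 1.645
Margin = z* · SE = 1.645 · 0.01664 = 0.0274

CI: 0.295 ± 0.0274 = (0.268, 0.322)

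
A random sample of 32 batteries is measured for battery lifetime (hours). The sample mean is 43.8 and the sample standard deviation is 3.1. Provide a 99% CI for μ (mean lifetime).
(42.30, 45.30)

t-interval (σ unknown):
df = n - 1 = 31
t* = 2.744 for 99% confidence

Margin of error = t* · s/√n = 2.744 · 3.1/√32 = 1.50

CI: (42.30, 45.30)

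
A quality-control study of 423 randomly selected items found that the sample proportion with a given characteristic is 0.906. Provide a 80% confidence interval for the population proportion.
(0.888, 0.924)

Proportion CI:
SE = √(p̂(1-p̂)/n) = √(0.906 · 0.094 / 423) = 0.01419

z* = 1.282
Margin = z* · SE = 1.282 · 0.01419 = 0.0182

CI: 0.906 ± 0.0182 = (0.888, 0.924)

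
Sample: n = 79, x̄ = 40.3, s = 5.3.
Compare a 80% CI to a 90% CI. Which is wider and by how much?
90% CI is wider by 0.45

df = 78
80% CI: t* = 1.292, (39.53, 41.07), width = 2 · t* · s/√n = 1.54
90% CI: t* = 1.665, (39.31, 41.29), width = 2 · t* · s/√n = 1.99

The 90% CI is wider by 1.99 - 1.54 = 0.45.
Higher confidence requires a wider interval.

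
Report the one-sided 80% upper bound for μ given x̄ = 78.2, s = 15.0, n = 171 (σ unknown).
μ ≤ 79.17

Upper bound (one-sided):
t* = 0.844 (one-sided for 80%)
Upper bound = x̄ + t* · s/√n = 78.2 + 0.844 · 15.0/√171 = 79.17

We are 80% confident that μ ≤ 79.17.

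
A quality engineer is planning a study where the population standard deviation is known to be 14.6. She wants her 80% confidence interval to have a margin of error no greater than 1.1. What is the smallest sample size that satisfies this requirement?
n ≥ 290

For margin E ≤ 1.1:
n ≥ (z* · σ / E)²
n ≥ (1.282 · 14.6 / 1.1)²
n ≥ 289.53

Minimum n = 290 (rounding up)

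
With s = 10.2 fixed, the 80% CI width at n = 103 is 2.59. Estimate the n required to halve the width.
n ≈ 412

CI width ∝ 1/√n
To reduce width by factor 2, need √n to grow by 2 → need 2² = 4 times as many samples.

Current: n = 103, width = 2.59
New: n = 412, width ≈ 1.29

Width reduced by factor of 2.59/1.29 = 2.01.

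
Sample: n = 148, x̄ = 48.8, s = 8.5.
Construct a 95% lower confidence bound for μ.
μ ≥ 47.64

Lower bound (one-sided):
t* = 1.655 (one-sided for 95%)
Lower bound = x̄ - t* · s/√n = 48.8 - 1.655 · 8.5/√148 = 47.64

We are 95% confident that μ ≥ 47.64.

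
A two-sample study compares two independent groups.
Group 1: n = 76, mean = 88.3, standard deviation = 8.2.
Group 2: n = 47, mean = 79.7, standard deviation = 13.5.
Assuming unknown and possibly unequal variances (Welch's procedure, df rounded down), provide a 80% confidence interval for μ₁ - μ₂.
(5.78, 11.42)

Difference: x̄₁ - x̄₂ = 8.60
SE = √(s₁²/n₁ + s₂²/n₂) = √(8.2²/76 + 13.5²/47) = 2.1823
df = 67.24 → 67 (Welch–Satterthwaite, rounded down)
t* = 1.294

CI: 8.60 ± 1.294 · 2.1823 = 8.60 ± 2.82 = (5.78, 11.42)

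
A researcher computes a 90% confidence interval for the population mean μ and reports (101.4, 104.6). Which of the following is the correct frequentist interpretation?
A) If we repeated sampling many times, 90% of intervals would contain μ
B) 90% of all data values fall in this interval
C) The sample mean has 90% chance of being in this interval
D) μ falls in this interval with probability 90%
A

A) Correct — this is the frequentist long-run coverage interpretation.
B) Wrong — a CI is about the parameter μ, not individual data values.
C) Wrong — x̄ is observed and sits in the interval by construction.
D) Wrong — μ is fixed; the randomness lives in the interval, not in μ.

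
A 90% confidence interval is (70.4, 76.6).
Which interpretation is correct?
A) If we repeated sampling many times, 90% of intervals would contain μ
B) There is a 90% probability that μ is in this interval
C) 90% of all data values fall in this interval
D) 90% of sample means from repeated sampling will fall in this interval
A

A) Correct — this is the frequentist long-run coverage interpretation.
B) Wrong — μ is fixed; the randomness lives in the interval, not in μ.
C) Wrong — a CI is about the parameter μ, not individual data values.
D) Wrong — coverage applies to intervals containing μ, not to future x̄ values.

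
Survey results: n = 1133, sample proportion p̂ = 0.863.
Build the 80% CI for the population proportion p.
(0.850, 0.876)

Proportion CI:
SE = √(p̂(1-p̂)/n) = √(0.863 · 0.137 / 1133) = 0.01022

z* = 1.282
Margin = z* · SE = 1.282 · 0.01022 = 0.0131

CI: 0.863 ± 0.0131 = (0.850, 0.876)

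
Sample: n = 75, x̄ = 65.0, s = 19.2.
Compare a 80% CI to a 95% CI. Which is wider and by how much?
95% CI is wider by 3.11

df = 74
80% CI: t* = 1.293, (62.13, 67.87), width = 2 · t* · s/√n = 5.73
95% CI: t* = 1.993, (60.58, 69.42), width = 2 · t* · s/√n = 8.84

The 95% CI is wider by 8.84 - 5.73 = 3.11.
Higher confidence requires a wider interval.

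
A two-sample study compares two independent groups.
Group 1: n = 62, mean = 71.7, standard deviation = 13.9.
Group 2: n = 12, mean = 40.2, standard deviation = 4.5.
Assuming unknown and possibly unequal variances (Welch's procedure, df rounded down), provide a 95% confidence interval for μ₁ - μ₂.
(27.11, 35.89)

Difference: x̄₁ - x̄₂ = 31.50
SE = √(s₁²/n₁ + s₂²/n₂) = √(13.9²/62 + 4.5²/12) = 2.1918
df = 55.20 → 55 (Welch–Satterthwaite, rounded down)
t* = 2.004

CI: 31.50 ± 2.004 · 2.1918 = 31.50 ± 4.39 = (27.11, 35.89)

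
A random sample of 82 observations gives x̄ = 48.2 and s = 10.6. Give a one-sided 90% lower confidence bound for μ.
μ ≥ 46.69

Lower bound (one-sided):
t* = 1.292 (one-sided for 90%)
Lower bound = x̄ - t* · s/√n = 48.2 - 1.292 · 10.6/√82 = 46.69

We are 90% confident that μ ≥ 46.69.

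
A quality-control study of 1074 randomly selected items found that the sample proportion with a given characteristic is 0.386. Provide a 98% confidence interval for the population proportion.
(0.351, 0.421)

Proportion CI:
SE = √(p̂(1-p̂)/n) = √(0.386 · 0.614 / 1074) = 0.01486

z* = 2.326
Margin = z* · SE = 2.326 · 0.01486 = 0.0346

CI: 0.386 ± 0.0346 = (0.351, 0.421)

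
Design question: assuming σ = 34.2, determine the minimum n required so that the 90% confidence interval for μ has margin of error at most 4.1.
n ≥ 189

For margin E ≤ 4.1:
n ≥ (z* · σ / E)²
n ≥ (1.645 · 34.2 / 4.1)²
n ≥ 188.29

Minimum n = 189 (rounding up)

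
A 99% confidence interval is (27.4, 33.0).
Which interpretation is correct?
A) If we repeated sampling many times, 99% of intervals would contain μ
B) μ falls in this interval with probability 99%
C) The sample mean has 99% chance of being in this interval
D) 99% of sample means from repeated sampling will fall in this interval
A

A) Correct — this is the frequentist long-run coverage interpretation.
B) Wrong — μ is fixed; the randomness lives in the interval, not in μ.
C) Wrong — x̄ is observed and sits in the interval by construction.
D) Wrong — coverage applies to intervals containing μ, not to future x̄ values.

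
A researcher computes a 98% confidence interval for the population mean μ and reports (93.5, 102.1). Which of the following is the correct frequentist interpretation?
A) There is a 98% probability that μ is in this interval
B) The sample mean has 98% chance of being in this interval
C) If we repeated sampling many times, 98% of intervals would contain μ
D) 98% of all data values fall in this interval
C

A) Wrong — μ is fixed; the randomness lives in the interval, not in μ.
B) Wrong — x̄ is observed and sits in the interval by construction.
C) Correct — this is the frequentist long-run coverage interpretation.
D) Wrong — a CI is about the parameter μ, not individual data values.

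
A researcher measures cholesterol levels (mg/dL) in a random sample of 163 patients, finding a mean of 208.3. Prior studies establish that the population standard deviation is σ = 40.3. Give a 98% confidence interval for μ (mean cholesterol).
(200.96, 215.64)

z-interval (σ known):
z* = 2.326 for 98% confidence

Margin of error = z* · σ/√n = 2.326 · 40.3/√163 = 7.34

CI: (208.3 - 7.34, 208.3 + 7.34) = (200.96, 215.64)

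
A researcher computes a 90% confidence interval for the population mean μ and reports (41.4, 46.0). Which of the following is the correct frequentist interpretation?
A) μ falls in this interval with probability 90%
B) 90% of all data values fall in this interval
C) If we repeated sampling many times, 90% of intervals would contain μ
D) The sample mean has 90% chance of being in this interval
C

A) Wrong — μ is fixed; the randomness lives in the interval, not in μ.
B) Wrong — a CI is about the parameter μ, not individual data values.
C) Correct — this is the frequentist long-run coverage interpretation.
D) Wrong — x̄ is observed and sits in the interval by construction.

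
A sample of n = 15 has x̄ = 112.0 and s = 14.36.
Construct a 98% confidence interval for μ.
(102.27, 121.73)

t-interval (σ unknown):
df = n - 1 = 14
t* = 2.624 for 98% confidence

Margin of error = t* · s/√n = 2.624 · 14.36/√15 = 9.73

CI: (102.27, 121.73)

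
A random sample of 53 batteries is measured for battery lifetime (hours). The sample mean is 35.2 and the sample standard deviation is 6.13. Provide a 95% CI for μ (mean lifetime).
(33.51, 36.89)

t-interval (σ unknown):
df = n - 1 = 52
t* = 2.007 for 95% confidence

Margin of error = t* · s/√n = 2.007 · 6.13/√53 = 1.69

CI: (33.51, 36.89)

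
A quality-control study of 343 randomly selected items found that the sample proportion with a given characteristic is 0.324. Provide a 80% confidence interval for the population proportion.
(0.292, 0.356)

Proportion CI:
SE = √(p̂(1-p̂)/n) = √(0.324 · 0.676 / 343) = 0.02527

z* = 1.282
Margin = z* · SE = 1.282 · 0.02527 = 0.0324

CI: 0.324 ± 0.0324 = (0.292, 0.356)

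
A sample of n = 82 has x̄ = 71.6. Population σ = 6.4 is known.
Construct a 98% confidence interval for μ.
(69.96, 73.24)

z-interval (σ known):
z* = 2.326 for 98% confidence

Margin of error = z* · σ/√n = 2.326 · 6.4/√82 = 1.64

CI: (71.6 - 1.64, 71.6 + 1.64) = (69.96, 73.24)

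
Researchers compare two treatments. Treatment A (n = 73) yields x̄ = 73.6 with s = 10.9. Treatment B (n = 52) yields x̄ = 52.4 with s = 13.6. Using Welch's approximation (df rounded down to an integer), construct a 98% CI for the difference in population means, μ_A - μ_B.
(15.81, 26.59)

Difference: x̄₁ - x̄₂ = 21.20
SE = √(s₁²/n₁ + s₂²/n₂) = √(10.9²/73 + 13.6²/52) = 2.2769
df = 94.36 → 94 (Welch–Satterthwaite, rounded down)
t* = 2.367

CI: 21.20 ± 2.367 · 2.2769 = 21.20 ± 5.39 = (15.81, 26.59)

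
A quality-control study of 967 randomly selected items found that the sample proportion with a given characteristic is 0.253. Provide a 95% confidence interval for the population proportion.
(0.226, 0.280)

Proportion CI:
SE = √(p̂(1-p̂)/n) = √(0.253 · 0.747 / 967) = 0.01398

z* = 1.960
Margin = z* · SE = 1.960 · 0.01398 = 0.0274

CI: 0.253 ± 0.0274 = (0.226, 0.280)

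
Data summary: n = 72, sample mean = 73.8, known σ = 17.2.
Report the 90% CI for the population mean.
(70.47, 77.13)

z-interval (σ known):
z* = 1.645 for 90% confidence

Margin of error = z* · σ/√n = 1.645 · 17.2/√72 = 3.33

CI: (73.8 - 3.33, 73.8 + 3.33) = (70.47, 77.13)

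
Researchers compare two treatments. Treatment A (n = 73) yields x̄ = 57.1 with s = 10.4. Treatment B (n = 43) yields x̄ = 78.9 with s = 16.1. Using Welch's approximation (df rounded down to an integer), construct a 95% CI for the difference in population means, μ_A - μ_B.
(-27.28, -16.32)

Difference: x̄₁ - x̄₂ = -21.80
SE = √(s₁²/n₁ + s₂²/n₂) = √(10.4²/73 + 16.1²/43) = 2.7404
df = 62.96 → 62 (Welch–Satterthwaite, rounded down)
t* = 1.999

CI: -21.80 ± 1.999 · 2.7404 = -21.80 ± 5.48 = (-27.28, -16.32)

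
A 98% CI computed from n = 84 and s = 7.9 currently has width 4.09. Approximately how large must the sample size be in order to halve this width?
n ≈ 336

CI width ∝ 1/√n
To reduce width by factor 2, need √n to grow by 2 → need 2² = 4 times as many samples.

Current: n = 84, width = 4.09
New: n = 336, width ≈ 2.02

Width reduced by factor of 4.09/2.02 = 2.02.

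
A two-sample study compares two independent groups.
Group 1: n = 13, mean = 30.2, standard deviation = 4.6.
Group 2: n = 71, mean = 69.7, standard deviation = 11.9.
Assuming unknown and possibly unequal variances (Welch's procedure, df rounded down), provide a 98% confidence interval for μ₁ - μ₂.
(-44.08, -34.92)

Difference: x̄₁ - x̄₂ = -39.50
SE = √(s₁²/n₁ + s₂²/n₂) = √(4.6²/13 + 11.9²/71) = 1.9032
df = 47.26 → 47 (Welch–Satterthwaite, rounded down)
t* = 2.408

CI: -39.50 ± 2.408 · 1.9032 = -39.50 ± 4.58 = (-44.08, -34.92)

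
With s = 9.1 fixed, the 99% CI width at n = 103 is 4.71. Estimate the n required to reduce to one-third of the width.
n ≈ 927

CI width ∝ 1/√n
To reduce width by factor 3, need √n to grow by 3 → need 3² = 9 times as many samples.

Current: n = 103, width = 4.71
New: n = 927, width ≈ 1.54

Width reduced by factor of 4.71/1.54 = 3.06.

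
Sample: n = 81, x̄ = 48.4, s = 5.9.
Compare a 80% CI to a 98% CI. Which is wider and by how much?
98% CI is wider by 1.42

df = 80
80% CI: t* = 1.292, (47.55, 49.25), width = 2 · t* · s/√n = 1.69
98% CI: t* = 2.374, (46.84, 49.96), width = 2 · t* · s/√n = 3.11

The 98% CI is wider by 3.11 - 1.69 = 1.42.
Higher confidence requires a wider interval.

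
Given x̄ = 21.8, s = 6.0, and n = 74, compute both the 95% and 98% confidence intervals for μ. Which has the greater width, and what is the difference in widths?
98% CI is wider by 0.54

df = 73
95% CI: t* = 1.993, (20.41, 23.19), width = 2 · t* · s/√n = 2.78
98% CI: t* = 2.379, (20.14, 23.46), width = 2 · t* · s/√n = 3.32

The 98% CI is wider by 3.32 - 2.78 = 0.54.
Higher confidence requires a wider interval.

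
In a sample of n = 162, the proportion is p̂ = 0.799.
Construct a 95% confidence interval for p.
(0.737, 0.861)

Proportion CI:
SE = √(p̂(1-p̂)/n) = √(0.799 · 0.201 / 162) = 0.03149

z* = 1.960
Margin = z* · SE = 1.960 · 0.03149 = 0.0617

CI: 0.799 ± 0.0617 = (0.737, 0.861)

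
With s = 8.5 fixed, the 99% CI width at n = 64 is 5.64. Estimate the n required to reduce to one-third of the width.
n ≈ 576

CI width ∝ 1/√n
To reduce width by factor 3, need √n to grow by 3 → need 3² = 9 times as many samples.

Current: n = 64, width = 5.64
New: n = 576, width ≈ 1.83

Width reduced by factor of 5.64/1.83 = 3.08.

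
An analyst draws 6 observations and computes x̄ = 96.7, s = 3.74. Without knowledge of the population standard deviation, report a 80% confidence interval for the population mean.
(94.45, 98.95)

t-interval (σ unknown):
df = n - 1 = 5
t* = 1.476 for 80% confidence

Margin of error = t* · s/√n = 1.476 · 3.74/√6 = 2.25

CI: (94.45, 98.95)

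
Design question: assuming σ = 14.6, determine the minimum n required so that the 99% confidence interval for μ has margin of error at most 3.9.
n ≥ 93

For margin E ≤ 3.9:
n ≥ (z* · σ / E)²
n ≥ (2.576 · 14.6 / 3.9)²
n ≥ 93.00

Minimum n = 93 (rounding up)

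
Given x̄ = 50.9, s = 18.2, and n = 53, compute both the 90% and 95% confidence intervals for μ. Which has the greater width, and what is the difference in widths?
95% CI is wider by 1.66

df = 52
90% CI: t* = 1.675, (46.71, 55.09), width = 2 · t* · s/√n = 8.37
95% CI: t* = 2.007, (45.88, 55.92), width = 2 · t* · s/√n = 10.03

The 95% CI is wider by 10.03 - 8.37 = 1.66.
Higher confidence requires a wider interval.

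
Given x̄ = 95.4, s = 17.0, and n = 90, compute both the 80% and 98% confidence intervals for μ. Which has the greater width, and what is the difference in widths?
98% CI is wider by 3.86

df = 89
80% CI: t* = 1.291, (93.09, 97.71), width = 2 · t* · s/√n = 4.63
98% CI: t* = 2.369, (91.15, 99.65), width = 2 · t* · s/√n = 8.49

The 98% CI is wider by 8.49 - 4.63 = 3.86.
Higher confidence requires a wider interval.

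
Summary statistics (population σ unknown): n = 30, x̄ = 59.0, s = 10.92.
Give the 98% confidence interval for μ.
(54.09, 63.91)

t-interval (σ unknown):
df = n - 1 = 29
t* = 2.462 for 98% confidence

Margin of error = t* · s/√n = 2.462 · 10.92/√30 = 4.91

CI: (54.09, 63.91)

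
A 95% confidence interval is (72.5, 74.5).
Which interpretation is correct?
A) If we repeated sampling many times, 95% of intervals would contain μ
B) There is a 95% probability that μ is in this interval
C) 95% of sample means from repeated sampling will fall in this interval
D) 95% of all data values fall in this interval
A

A) Correct — this is the frequentist long-run coverage interpretation.
B) Wrong — μ is fixed; the randomness lives in the interval, not in μ.
C) Wrong — coverage applies to intervals containing μ, not to future x̄ values.
D) Wrong — a CI is about the parameter μ, not individual data values.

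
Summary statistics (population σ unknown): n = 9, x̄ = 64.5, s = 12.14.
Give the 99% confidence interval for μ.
(50.92, 78.08)

t-interval (σ unknown):
df = n - 1 = 8
t* = 3.355 for 99% confidence

Margin of error = t* · s/√n = 3.355 · 12.14/√9 = 13.58

CI: (50.92, 78.08)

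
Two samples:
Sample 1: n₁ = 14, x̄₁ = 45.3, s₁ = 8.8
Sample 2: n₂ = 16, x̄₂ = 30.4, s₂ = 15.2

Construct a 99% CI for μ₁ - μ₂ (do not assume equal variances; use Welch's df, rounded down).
(2.40, 27.40)

Difference: x̄₁ - x̄₂ = 14.90
SE = √(s₁²/n₁ + s₂²/n₂) = √(8.8²/14 + 15.2²/16) = 4.4689
df = 24.54 → 24 (Welch–Satterthwaite, rounded down)
t* = 2.797

CI: 14.90 ± 2.797 · 4.4689 = 14.90 ± 12.50 = (2.40, 27.40)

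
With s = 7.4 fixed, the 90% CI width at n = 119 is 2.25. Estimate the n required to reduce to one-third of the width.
n ≈ 1071

CI width ∝ 1/√n
To reduce width by factor 3, need √n to grow by 3 → need 3² = 9 times as many samples.

Current: n = 119, width = 2.25
New: n = 1071, width ≈ 0.74

Width reduced by factor of 2.25/0.74 = 3.04.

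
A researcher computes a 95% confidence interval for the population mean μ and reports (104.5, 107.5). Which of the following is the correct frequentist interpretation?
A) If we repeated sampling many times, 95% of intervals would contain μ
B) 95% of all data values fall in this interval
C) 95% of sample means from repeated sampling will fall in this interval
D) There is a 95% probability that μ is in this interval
A

A) Correct — this is the frequentist long-run coverage interpretation.
B) Wrong — a CI is about the parameter μ, not individual data values.
C) Wrong — coverage applies to intervals containing μ, not to future x̄ values.
D) Wrong — μ is fixed; the randomness lives in the interval, not in μ.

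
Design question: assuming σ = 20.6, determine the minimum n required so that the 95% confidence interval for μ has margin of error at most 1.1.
n ≥ 1348

For margin E ≤ 1.1:
n ≥ (z* · σ / E)²
n ≥ (1.960 · 20.6 / 1.1)²
n ≥ 1347.29

Minimum n = 1348 (rounding up)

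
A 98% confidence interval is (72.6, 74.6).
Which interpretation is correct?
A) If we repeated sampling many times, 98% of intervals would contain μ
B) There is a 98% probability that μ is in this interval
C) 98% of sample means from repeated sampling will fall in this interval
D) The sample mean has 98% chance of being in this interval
A

A) Correct — this is the frequentist long-run coverage interpretation.
B) Wrong — μ is fixed; the randomness lives in the interval, not in μ.
C) Wrong — coverage applies to intervals containing μ, not to future x̄ values.
D) Wrong — x̄ is observed and sits in the interval by construction.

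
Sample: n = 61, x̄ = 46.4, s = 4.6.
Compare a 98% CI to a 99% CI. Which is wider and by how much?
99% CI is wider by 0.31

df = 60
98% CI: t* = 2.390, (44.99, 47.81), width = 2 · t* · s/√n = 2.82
99% CI: t* = 2.660, (44.83, 47.97), width = 2 · t* · s/√n = 3.13

The 99% CI is wider by 3.13 - 2.82 = 0.31.
Higher confidence requires a wider interval.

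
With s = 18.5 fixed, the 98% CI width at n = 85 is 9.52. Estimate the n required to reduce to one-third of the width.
n ≈ 765

CI width ∝ 1/√n
To reduce width by factor 3, need √n to grow by 3 → need 3² = 9 times as many samples.

Current: n = 85, width = 9.52
New: n = 765, width ≈ 3.12

Width reduced by factor of 9.52/3.12 = 3.05.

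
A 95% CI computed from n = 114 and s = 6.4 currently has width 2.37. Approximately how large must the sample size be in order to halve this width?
n ≈ 456

CI width ∝ 1/√n
To reduce width by factor 2, need √n to grow by 2 → need 2² = 4 times as many samples.

Current: n = 114, width = 2.37
New: n = 456, width ≈ 1.18

Width reduced by factor of 2.37/1.18 = 2.01.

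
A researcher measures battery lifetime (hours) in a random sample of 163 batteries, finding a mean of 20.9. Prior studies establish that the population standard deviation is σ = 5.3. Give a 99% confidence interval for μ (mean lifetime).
(19.83, 21.97)

z-interval (σ known):
z* = 2.576 for 99% confidence

Margin of error = z* · σ/√n = 2.576 · 5.3/√163 = 1.07

CI: (20.9 - 1.07, 20.9 + 1.07) = (19.83, 21.97)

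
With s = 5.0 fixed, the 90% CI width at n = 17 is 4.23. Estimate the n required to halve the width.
n ≈ 68

CI width ∝ 1/√n
To reduce width by factor 2, need √n to grow by 2 → need 2² = 4 times as many samples.

Current: n = 17, width = 4.23
New: n = 68, width ≈ 2.02

Width reduced by factor of 4.23/2.02 = 2.09.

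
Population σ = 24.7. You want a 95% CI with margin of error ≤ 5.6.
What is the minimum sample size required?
n ≥ 75

For margin E ≤ 5.6:
n ≥ (z* · σ / E)²
n ≥ (1.960 · 24.7 / 5.6)²
n ≥ 74.74

Minimum n = 75 (rounding up)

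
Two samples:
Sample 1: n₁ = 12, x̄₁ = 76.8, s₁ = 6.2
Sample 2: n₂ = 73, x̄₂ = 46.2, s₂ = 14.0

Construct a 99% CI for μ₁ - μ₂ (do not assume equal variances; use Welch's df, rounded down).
(23.97, 37.23)

Difference: x̄₁ - x̄₂ = 30.60
SE = √(s₁²/n₁ + s₂²/n₂) = √(6.2²/12 + 14.0²/73) = 2.4266
df = 33.56 → 33 (Welch–Satterthwaite, rounded down)
t* = 2.733

CI: 30.60 ± 2.733 · 2.4266 = 30.60 ± 6.63 = (23.97, 37.23)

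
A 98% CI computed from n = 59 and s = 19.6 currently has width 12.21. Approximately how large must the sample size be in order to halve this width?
n ≈ 236

CI width ∝ 1/√n
To reduce width by factor 2, need √n to grow by 2 → need 2² = 4 times as many samples.

Current: n = 59, width = 12.21
New: n = 236, width ≈ 5.98

Width reduced by factor of 12.21/5.98 = 2.04.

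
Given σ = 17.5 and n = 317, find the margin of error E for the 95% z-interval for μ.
Margin of error = 1.93

Margin of error = z* · σ/√n
= 1.960 · 17.5/√317
= 1.960 · 17.5/17.8045
= 1.93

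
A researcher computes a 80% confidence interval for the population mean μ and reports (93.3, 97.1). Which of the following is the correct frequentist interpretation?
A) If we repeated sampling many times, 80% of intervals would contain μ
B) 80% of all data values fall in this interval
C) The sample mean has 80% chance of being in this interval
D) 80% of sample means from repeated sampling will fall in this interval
A

A) Correct — this is the frequentist long-run coverage interpretation.
B) Wrong — a CI is about the parameter μ, not individual data values.
C) Wrong — x̄ is observed and sits in the interval by construction.
D) Wrong — coverage applies to intervals containing μ, not to future x̄ values.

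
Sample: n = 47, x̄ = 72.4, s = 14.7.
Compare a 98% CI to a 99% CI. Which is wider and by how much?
99% CI is wider by 1.18

df = 46
98% CI: t* = 2.410, (67.23, 77.57), width = 2 · t* · s/√n = 10.34
99% CI: t* = 2.687, (66.64, 78.16), width = 2 · t* · s/√n = 11.52

The 99% CI is wider by 11.52 - 10.34 = 1.18.
Higher confidence requires a wider interval.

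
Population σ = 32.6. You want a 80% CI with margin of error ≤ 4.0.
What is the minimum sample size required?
n ≥ 110

For margin E ≤ 4.0:
n ≥ (z* · σ / E)²
n ≥ (1.282 · 32.6 / 4.0)²
n ≥ 109.17

Minimum n = 110 (rounding up)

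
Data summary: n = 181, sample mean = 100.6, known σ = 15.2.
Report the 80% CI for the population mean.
(99.15, 102.05)

z-interval (σ known):
z* = 1.282 for 80% confidence

Margin of error = z* · σ/√n = 1.282 · 15.2/√181 = 1.45

CI: (100.6 - 1.45, 100.6 + 1.45) = (99.15, 102.05)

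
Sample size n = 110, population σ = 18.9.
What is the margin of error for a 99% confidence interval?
Margin of error = 4.64

Margin of error = z* · σ/√n
= 2.576 · 18.9/√110
= 2.576 · 18.9/10.4881
= 4.64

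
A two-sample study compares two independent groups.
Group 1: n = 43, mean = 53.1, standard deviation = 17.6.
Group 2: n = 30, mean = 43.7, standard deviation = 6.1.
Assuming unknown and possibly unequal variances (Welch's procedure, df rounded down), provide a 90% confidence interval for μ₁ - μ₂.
(4.54, 14.26)

Difference: x̄₁ - x̄₂ = 9.40
SE = √(s₁²/n₁ + s₂²/n₂) = √(17.6²/43 + 6.1²/30) = 2.9059
df = 55.33 → 55 (Welch–Satterthwaite, rounded down)
t* = 1.673

CI: 9.40 ± 1.673 · 2.9059 = 9.40 ± 4.86 = (4.54, 14.26)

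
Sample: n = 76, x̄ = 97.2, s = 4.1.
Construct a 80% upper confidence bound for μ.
μ ≤ 97.60

Upper bound (one-sided):
t* = 0.846 (one-sided for 80%)
Upper bound = x̄ + t* · s/√n = 97.2 + 0.846 · 4.1/√76 = 97.60

We are 80% confident that μ ≤ 97.60.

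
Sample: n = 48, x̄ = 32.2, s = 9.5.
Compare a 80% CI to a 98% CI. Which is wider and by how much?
98% CI is wider by 3.03

df = 47
80% CI: t* = 1.300, (30.42, 33.98), width = 2 · t* · s/√n = 3.57
98% CI: t* = 2.408, (28.90, 35.50), width = 2 · t* · s/√n = 6.60

The 98% CI is wider by 6.60 - 3.57 = 3.03.
Higher confidence requires a wider interval.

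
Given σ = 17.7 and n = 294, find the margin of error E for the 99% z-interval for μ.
Margin of error = 2.66

Margin of error = z* · σ/√n
= 2.576 · 17.7/√294
= 2.576 · 17.7/17.1464
= 2.66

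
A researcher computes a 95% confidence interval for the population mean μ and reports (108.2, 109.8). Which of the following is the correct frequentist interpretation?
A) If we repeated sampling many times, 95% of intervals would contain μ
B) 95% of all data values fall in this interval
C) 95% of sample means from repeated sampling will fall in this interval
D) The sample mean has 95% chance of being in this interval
A

A) Correct — this is the frequentist long-run coverage interpretation.
B) Wrong — a CI is about the parameter μ, not individual data values.
C) Wrong — coverage applies to intervals containing μ, not to future x̄ values.
D) Wrong — x̄ is observed and sits in the interval by construction.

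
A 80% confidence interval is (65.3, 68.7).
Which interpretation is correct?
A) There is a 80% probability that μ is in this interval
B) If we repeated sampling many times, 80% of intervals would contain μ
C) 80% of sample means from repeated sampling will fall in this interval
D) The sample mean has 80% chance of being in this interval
B

A) Wrong — μ is fixed; the randomness lives in the interval, not in μ.
B) Correct — this is the frequentist long-run coverage interpretation.
C) Wrong — coverage applies to intervals containing μ, not to future x̄ values.
D) Wrong — x̄ is observed and sits in the interval by construction.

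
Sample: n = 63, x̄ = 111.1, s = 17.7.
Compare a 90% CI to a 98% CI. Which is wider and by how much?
98% CI is wider by 3.20

df = 62
90% CI: t* = 1.670, (107.38, 114.82), width = 2 · t* · s/√n = 7.45
98% CI: t* = 2.388, (105.77, 116.43), width = 2 · t* · s/√n = 10.65

The 98% CI is wider by 10.65 - 7.45 = 3.20.
Higher confidence requires a wider interval.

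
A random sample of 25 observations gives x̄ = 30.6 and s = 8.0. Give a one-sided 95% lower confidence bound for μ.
μ ≥ 27.86

Lower bound (one-sided):
t* = 1.711 (one-sided for 95%)
Lower bound = x̄ - t* · s/√n = 30.6 - 1.711 · 8.0/√25 = 27.86

We are 95% confident that μ ≥ 27.86.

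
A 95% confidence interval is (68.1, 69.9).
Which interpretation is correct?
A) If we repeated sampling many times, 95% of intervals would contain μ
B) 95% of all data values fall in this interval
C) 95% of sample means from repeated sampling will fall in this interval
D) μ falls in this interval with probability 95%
A

A) Correct — this is the frequentist long-run coverage interpretation.
B) Wrong — a CI is about the parameter μ, not individual data values.
C) Wrong — coverage applies to intervals containing μ, not to future x̄ values.
D) Wrong — μ is fixed; the randomness lives in the interval, not in μ.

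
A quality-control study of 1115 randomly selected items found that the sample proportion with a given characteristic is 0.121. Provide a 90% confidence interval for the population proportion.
(0.105, 0.137)

Proportion CI:
SE = √(p̂(1-p̂)/n) = √(0.121 · 0.879 / 1115) = 0.00977

z* = 1.645
Margin = z* · SE = 1.645 · 0.00977 = 0.0161

CI: 0.121 ± 0.0161 = (0.105, 0.137)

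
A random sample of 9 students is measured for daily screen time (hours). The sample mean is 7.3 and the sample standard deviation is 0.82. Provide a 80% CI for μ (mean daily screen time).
(6.92, 7.68)

t-interval (σ unknown):
df = n - 1 = 8
t* = 1.397 for 80% confidence

Margin of error = t* · s/√n = 1.397 · 0.82/√9 = 0.38

CI: (6.92, 7.68)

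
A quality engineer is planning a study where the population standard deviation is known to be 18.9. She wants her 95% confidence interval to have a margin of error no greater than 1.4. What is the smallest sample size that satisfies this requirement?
n ≥ 701

For margin E ≤ 1.4:
n ≥ (z* · σ / E)²
n ≥ (1.960 · 18.9 / 1.4)²
n ≥ 700.13

Minimum n = 701 (rounding up)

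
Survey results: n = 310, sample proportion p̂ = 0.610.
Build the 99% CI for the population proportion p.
(0.539, 0.681)

Proportion CI:
SE = √(p̂(1-p̂)/n) = √(0.610 · 0.390 / 310) = 0.02770

z* = 2.576
Margin = z* · SE = 2.576 · 0.02770 = 0.0714

CI: 0.610 ± 0.0714 = (0.539, 0.681)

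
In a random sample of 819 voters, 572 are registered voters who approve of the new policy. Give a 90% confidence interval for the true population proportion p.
(0.672, 0.725)

Proportion CI:
p̂ = 572/819 = 0.69841
SE = √(p̂(1-p̂)/n) = √(0.69841 · 0.30159 / 819) = 0.01604

z* = 1.645
Margin = z* · SE = 1.645 · 0.01604 = 0.0264

CI: 0.69841 ± 0.0264 = (0.672, 0.725)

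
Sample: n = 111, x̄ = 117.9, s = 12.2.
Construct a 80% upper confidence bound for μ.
μ ≤ 118.88

Upper bound (one-sided):
t* = 0.845 (one-sided for 80%)
Upper bound = x̄ + t* · s/√n = 117.9 + 0.845 · 12.2/√111 = 118.88

We are 80% confident that μ ≤ 118.88.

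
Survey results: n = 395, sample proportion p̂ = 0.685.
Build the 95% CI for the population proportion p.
(0.639, 0.731)

Proportion CI:
SE = √(p̂(1-p̂)/n) = √(0.685 · 0.315 / 395) = 0.02337

z* = 1.960
Margin = z* · SE = 1.960 · 0.02337 = 0.0458

CI: 0.685 ± 0.0458 = (0.639, 0.731)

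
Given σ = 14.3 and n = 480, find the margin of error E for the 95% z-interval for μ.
Margin of error = 1.28

Margin of error = z* · σ/√n
= 1.960 · 14.3/√480
= 1.960 · 14.3/21.9089
= 1.28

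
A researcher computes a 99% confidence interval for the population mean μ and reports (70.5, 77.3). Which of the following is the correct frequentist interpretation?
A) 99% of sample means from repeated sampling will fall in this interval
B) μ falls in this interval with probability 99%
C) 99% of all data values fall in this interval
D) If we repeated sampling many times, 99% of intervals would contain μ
D

A) Wrong — coverage applies to intervals containing μ, not to future x̄ values.
B) Wrong — μ is fixed; the randomness lives in the interval, not in μ.
C) Wrong — a CI is about the parameter μ, not individual data values.
D) Correct — this is the frequentist long-run coverage interpretation.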